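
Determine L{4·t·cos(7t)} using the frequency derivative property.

L{cos(7t)} = s/(s² + 49). Derivative: d/ds[s/(s² + 49)] = [(s² + 49) - s·2s]/(s² + 49)² = (49 - s²)/(s² + 49)². So L{t·cos(7t)} = -F'(s) = (s² - 49)/(s² + 49)². Then L{4·t·cos(7t)} = 4·(s² - 49)/(s² + 49)²

Final answer: 4·(s² - 49)/(s² + 49)²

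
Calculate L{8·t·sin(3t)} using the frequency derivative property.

L{sin(3t)} = 3/(s² + 9). By L{t·f(t)} = -F'(s): -d/ds[3/(s² + 9)] = -(3)·(-2s)/(s² + 9)² = 6s/(s² + 9)². Then L{8·t·sin(3t)} = 8·6s/(s² + 9)² = 48s/(s² + 9)²

Final answer: 48s/(s² + 9)²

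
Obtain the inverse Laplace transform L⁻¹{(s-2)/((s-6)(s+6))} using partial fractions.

Using partial fractions, f(t) = (4e^(6t) + 8e^(-6t))/12

Final answer: (4e^(6t) + 8e^(-6t))/12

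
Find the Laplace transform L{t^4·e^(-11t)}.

L{t^n·e^(at)} = n!/(s-a)^(n+1), so L{t^4·e^(-11t)} = 24/(s+11)^5

Final answer: 24/(s+11)^5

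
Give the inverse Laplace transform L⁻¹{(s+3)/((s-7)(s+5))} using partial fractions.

Using partial fractions, f(t) = (10e^(7t) + 2e^(-5t))/12

Final answer: (10e^(7t) + 2e^(-5t))/12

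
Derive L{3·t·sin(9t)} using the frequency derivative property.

L{sin(9t)} = 9/(s² + 81). By L{t·f(t)} = -F'(s): -d/ds[9/(s² + 81)] = -(9)·(-2s)/(s² + 81)² = 18s/(s² + 81)². Then L{3·t·sin(9t)} = 3·18s/(s² + 81)² = 54s/(s² + 81)²

Final answer: 54s/(s² + 81)²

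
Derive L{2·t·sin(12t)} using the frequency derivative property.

L{sin(12t)} = 12/(s² + 144). By L{t·f(t)} = -F'(s): -d/ds[12/(s² + 144)] = -(12)·(-2s)/(s² + 144)² = 24s/(s² + 144)². Then L{2·t·sin(12t)} = 2·24s/(s² + 144)² = 48s/(s² + 144)²

Final answer: 48s/(s² + 144)²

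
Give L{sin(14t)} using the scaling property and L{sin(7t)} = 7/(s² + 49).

Using L{f(at)} = (1/a)F(s/a) with a=2: L{sin(14t)} = (1/2) · 7/((s/2)² + 49) = (1/2) · 7·4/(s² + 196) = 14/(s² + 196)

Final answer: 14/(s² + 196)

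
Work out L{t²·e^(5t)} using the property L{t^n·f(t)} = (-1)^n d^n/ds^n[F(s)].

L{e^(5t)} = 1/(s-5). d/ds[1/(s-5)] = -1/(s-5)². d²/ds²[1/(s-5)] = 2/(s-5)³. So L{t²·e^(5t)} = (-1)² · 2/(s-5)³ = 2/(s-5)³

Final answer: 2/(s-5)³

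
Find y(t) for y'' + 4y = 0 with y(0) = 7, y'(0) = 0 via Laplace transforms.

L{y''} + 4L{y} = 0. s²Y - 7s - 0 + 4Y = 0. Y(s² + 4) = 7s. Y = (7s)/(s² + 4). Inverting: y(t) = 7cos(2t)

Final answer: y(t) = 7cos(2t)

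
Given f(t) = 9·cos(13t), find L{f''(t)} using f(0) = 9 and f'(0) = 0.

F(s) = 9s/(s² + 169). L{f''(t)} = s²F(s) - sf(0) - f'(0) = 9s³/(s² + 169) - 9s = (9s³ - 9s(s² + 169))/(s² + 169) = -1521s/(s² + 169)

Final answer: -1521s/(s² + 169)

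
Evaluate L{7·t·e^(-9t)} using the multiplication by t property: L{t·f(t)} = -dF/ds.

Using L{t^n·e^(at)} = n!/(s-a)^(n+1), L{t·e^(-9t)} = 1/(s+9)^2, so L{7·t·e^(-9t)} = 7·1/(s+9)^2 = 7/(s+9)^2

Final answer: 7/(s+9)^2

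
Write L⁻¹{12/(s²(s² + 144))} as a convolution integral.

12/(s²(s² + 144)) = (1/s²)·(12/(s² + 144)) = L{t}·L{sin(12t)}. So f(t) = t*(sin(12t)) = ∫₀ᵗ τ·sin(12(t-τ)) dτ

Final answer: ∫₀ᵗ τ·sin(12(t-τ)) dτ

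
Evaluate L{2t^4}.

L{t^n} = n!/s^(n+1). So L{2t^4} = 2·4!/s^5 = 48/s^5

Final answer: 48/s^5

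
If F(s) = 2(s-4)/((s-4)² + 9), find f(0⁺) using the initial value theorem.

f(0⁺) = lim_{s→∞} sF(s) = lim_{s→∞} 2s(s-4)/((s-4)² + 9) = 2

Final answer: 2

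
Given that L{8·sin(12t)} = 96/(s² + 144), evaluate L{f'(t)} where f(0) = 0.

L{f'(t)} = s·F(s) - f(0) = s·96/(s² + 144) - 0 = 96s/(s² + 144)

Final answer: 96s/(s² + 144)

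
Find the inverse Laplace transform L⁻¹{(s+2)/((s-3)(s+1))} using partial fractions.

Using partial fractions, f(t) = (5e^(3t) - e^(-t))/4

Final answer: (5e^(3t) - e^(-t))/4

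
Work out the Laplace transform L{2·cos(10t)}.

L{cos(ωt)} = s/(s² + ω²), so L{cos(10t)} = s/(s² + 100). Then L{2·cos(10t)} = 2·s/(s² + 100) = 2s/(s² + 100)

Final answer: 2s/(s² + 100)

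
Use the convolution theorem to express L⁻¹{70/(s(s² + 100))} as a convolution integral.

70/(s(s² + 100)) = (1/s)·(70/(s² + 100)) = L{1}·L{7·sin(10t)}. So f(t) = 1*(7·sin(10t)) = ∫₀ᵗ 7·sin(10τ) dτ

Final answer: ∫₀ᵗ 7·sin(10τ) dτ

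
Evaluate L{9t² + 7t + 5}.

L{9t² + 7t + 5} = 9·2/s³ + 7/s² + 5/s = 18/s³ + 7/s² + 5/s

Final answer: 18/s³ + 7/s² + 5/s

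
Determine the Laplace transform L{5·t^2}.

L{t^n} = n!/s^(n+1), so L{t^2} = 2/s^3. Then L{5·t^2} = 5·2/s^3 = 10/s^3

Final answer: 10/s^3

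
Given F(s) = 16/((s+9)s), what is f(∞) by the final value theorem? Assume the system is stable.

f(∞) = lim_{s→0} sF(s) = lim_{s→0} 16/(s+9) = 16/9

Final answer: 16/9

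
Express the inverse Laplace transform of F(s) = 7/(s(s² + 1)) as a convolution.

7/(s(s² + 1)) = (1/s)·(7/(s² + 1)) = L{1}·L{7·sin(t)}. So f(t) = 1*(7·sin(t)) = ∫₀ᵗ 7·sin(τ) dτ

Final answer: ∫₀ᵗ 7·sin(τ) dτ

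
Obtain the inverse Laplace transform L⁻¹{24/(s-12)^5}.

L⁻¹{n!/(s-a)^(n+1)} = t^n·e^(at), so L⁻¹{24/(s-12)^5} = t^4·e^(12t)

Final answer: t^4·e^(12t)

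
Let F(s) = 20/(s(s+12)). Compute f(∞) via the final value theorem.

f(∞) = lim_{s→0} s·20/(s(s+12)) = lim_{s→0} 20/(s+12) = 20/12 = 5/3

Final answer: 5/3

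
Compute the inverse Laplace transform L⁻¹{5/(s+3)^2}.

L⁻¹{n!/(s-a)^(n+1)} = t^n·e^(at) with n=1, a=-3. So L⁻¹{1/(s+3)^2} = t·e^(-3t), and L⁻¹{5/(s+3)^2} = (5/1)·t·e^(-3t) = 5·t·e^(-3t)

Final answer: 5·t·e^(-3t)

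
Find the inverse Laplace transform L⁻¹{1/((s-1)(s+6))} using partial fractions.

Decompose: A/(s-1) + B/(s+6). A = 1/7, B = -1/7. f(t) = (e^t - e^(-6t))/7

Final answer: (e^t - e^(-6t))/7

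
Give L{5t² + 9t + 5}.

L{5t² + 9t + 5} = 5·2/s³ + 9/s² + 5/s = 10/s³ + 9/s² + 5/s

Final answer: 10/s³ + 9/s² + 5/s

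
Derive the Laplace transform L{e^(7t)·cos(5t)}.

L{e^(at)·cos(ωt)} = (s-a)/((s-a)² + ω²), so L{e^(7t)·cos(5t)} = (s-7)/((s-7)² + 25)

Final answer: (s-7)/((s-7)² + 25)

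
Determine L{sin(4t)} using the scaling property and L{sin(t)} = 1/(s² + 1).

Using L{f(at)} = (1/a)F(s/a) with a=4: L{sin(4t)} = (1/4) · 1/((s/4)² + 1) = (1/4) · 1·16/(s² + 16) = 4/(s² + 16)

Final answer: 4/(s² + 16)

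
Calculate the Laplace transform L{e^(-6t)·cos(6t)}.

L{e^(at)·cos(ωt)} = (s-a)/((s-a)² + ω²), so L{e^(-6t)·cos(6t)} = (s+6)/((s+6)² + 36)

Final answer: (s+6)/((s+6)² + 36)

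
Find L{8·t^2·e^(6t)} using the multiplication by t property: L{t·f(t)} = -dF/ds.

Using L{t^n·e^(at)} = n!/(s-a)^(n+1), L{t^2·e^(6t)} = 2/(s-6)^3, so L{8·t^2·e^(6t)} = 8·2/(s-6)^3 = 16/(s-6)^3

Final answer: 16/(s-6)^3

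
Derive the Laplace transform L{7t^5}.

L{7t^5} = 7 · L{t^5} = 7 · 120/s^6 = 840/s^6

Final answer: 840/s^6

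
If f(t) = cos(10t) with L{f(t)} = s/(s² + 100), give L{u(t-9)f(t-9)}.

Time shift theorem: L{u(t-a)f(t-a)} = e^(-as)F(s). Here a=9, F(s) = s/(s² + 100), so L{u(t-9)f(t-9)} = e^(-9s)·s/(s² + 100)

Final answer: e^(-9s)·s/(s² + 100)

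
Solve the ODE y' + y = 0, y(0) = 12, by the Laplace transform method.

L{y'} + L{y} = 0. sY - 12 + Y = 0. Y(s+1) = 12. Y = 12/(s+1)

Final answer: y(t) = 12e^(-t)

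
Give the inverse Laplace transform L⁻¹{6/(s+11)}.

L⁻¹{1/(s-a)} = e^(at), so L⁻¹{1/(s+11)} = e^(-11t), and L⁻¹{6/(s+11)} = 6·e^(-11t)

Final answer: 6·e^(-11t)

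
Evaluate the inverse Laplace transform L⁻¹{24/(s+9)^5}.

L⁻¹{n!/(s-a)^(n+1)} = t^n·e^(at), so L⁻¹{24/(s+9)^5} = t^4·e^(-9t)

Final answer: t^4·e^(-9t)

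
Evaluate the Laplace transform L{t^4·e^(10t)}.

L{t^n·e^(at)} = n!/(s-a)^(n+1), so L{t^4·e^(10t)} = 24/(s-10)^5

Final answer: 24/(s-10)^5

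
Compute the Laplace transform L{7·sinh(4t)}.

L{sinh(ωt)} = ω/(s² - ω²), so L{sinh(4t)} = 4/(s² - 16). Then L{7·sinh(4t)} = 7·4/(s² - 16) = 28/(s² - 16)

Final answer: 28/(s² - 16)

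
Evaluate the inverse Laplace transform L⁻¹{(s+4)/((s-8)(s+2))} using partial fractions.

Using partial fractions, f(t) = (12e^(8t) - 2e^(-2t))/10

Final answer: (12e^(8t) - 2e^(-2t))/10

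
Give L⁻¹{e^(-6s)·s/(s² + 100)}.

L⁻¹{s/(s² + 100)} = cos(10t). By the time shift theorem, L⁻¹{e^(-as)F(s)} = u(t-a)f(t-a) with a=6, so L⁻¹{e^(-6s)·s/(s² + 100)} = u(t-6)·cos(10(t-6))

Final answer: u(t-6)·cos(10(t-6))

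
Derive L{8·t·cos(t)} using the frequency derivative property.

L{cos(t)} = s/(s² + 1). Derivative: d/ds[s/(s² + 1)] = [(s² + 1) - s·2s]/(s² + 1)² = (1 - s²)/(s² + 1)². So L{t·cos(t)} = -F'(s) = (s² - 1)/(s² + 1)². Then L{8·t·cos(t)} = 8·(s² - 1)/(s² + 1)²

Final answer: 8·(s² - 1)/(s² + 1)²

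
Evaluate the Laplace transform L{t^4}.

L{t^n} = n!/s^(n+1), so L{t^4} = 24/s^5

Final answer: 24/s^5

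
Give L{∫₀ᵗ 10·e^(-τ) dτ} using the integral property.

L{∫₀ᵗ f(τ)dτ} = F(s)/s with F(s) = 10/(s+1), so L{∫₀ᵗ 10·e^(-τ) dτ} = 10/(s(s+1))

Final answer: 10/(s(s+1))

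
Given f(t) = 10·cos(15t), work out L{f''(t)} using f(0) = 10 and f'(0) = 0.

F(s) = 10s/(s² + 225). L{f''(t)} = s²F(s) - sf(0) - f'(0) = 10s³/(s² + 225) - 10s = (10s³ - 10s(s² + 225))/(s² + 225) = -2250s/(s² + 225)

Final answer: -2250s/(s² + 225)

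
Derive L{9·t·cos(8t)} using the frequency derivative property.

L{cos(8t)} = s/(s² + 64). Derivative: d/ds[s/(s² + 64)] = [(s² + 64) - s·2s]/(s² + 64)² = (64 - s²)/(s² + 64)². So L{t·cos(8t)} = -F'(s) = (s² - 64)/(s² + 64)². Then L{9·t·cos(8t)} = 9·(s² - 64)/(s² + 64)²

Final answer: 9·(s² - 64)/(s² + 64)²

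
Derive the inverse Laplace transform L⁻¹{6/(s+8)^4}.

L⁻¹{n!/(s-a)^(n+1)} = t^n·e^(at), so L⁻¹{6/(s+8)^4} = t^3·e^(-8t)

Final answer: t^3·e^(-8t)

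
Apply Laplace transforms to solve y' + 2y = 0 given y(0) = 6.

L{y'} + 2L{y} = 0. sY - 6 + 2Y = 0. Y(s+2) = 6. Y = 6/(s+2)

Final answer: y(t) = 6e^(-2t)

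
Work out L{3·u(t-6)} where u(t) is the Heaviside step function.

L{u(t-a)} = e^(-as)/s. Here a=6, so L{u(t-6)} = e^(-6s)/s, and L{3·u(t-6)} = 3·e^(-6s)/s

Final answer: 3·e^(-6s)/s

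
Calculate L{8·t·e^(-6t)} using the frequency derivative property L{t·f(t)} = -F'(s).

L{e^(-6t)} = 1/(s+6). By frequency derivative: L{t·e^(-6t)} = -d/ds[1/(s+6)] = -(-1)/(s+6)² = 1/(s+6)². Then L{8·t·e^(-6t)} = 8·1/(s+6)² = 8/(s+6)²

Final answer: 8/(s+6)²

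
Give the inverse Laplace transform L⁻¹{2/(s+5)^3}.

L⁻¹{n!/(s-a)^(n+1)} = t^n·e^(at), so L⁻¹{2/(s+5)^3} = t^2·e^(-5t)

Final answer: t^2·e^(-5t)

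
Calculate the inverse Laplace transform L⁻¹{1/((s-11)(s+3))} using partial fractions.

Decompose: A/(s-11) + B/(s+3). A = 1/14, B = -1/14. f(t) = (e^(11t) - e^(-3t))/14

Final answer: (e^(11t) - e^(-3t))/14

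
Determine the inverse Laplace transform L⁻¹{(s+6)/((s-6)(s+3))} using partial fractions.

Using partial fractions, f(t) = (12e^(6t) - 3e^(-3t))/9

Final answer: (12e^(6t) - 3e^(-3t))/9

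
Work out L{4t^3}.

L{t^n} = n!/s^(n+1). So L{4t^3} = 4·3!/s^4 = 24/s^4

Final answer: 24/s^4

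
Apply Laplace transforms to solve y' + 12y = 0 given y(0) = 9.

L{y'} + 12L{y} = 0. sY - 9 + 12Y = 0. Y(s+12) = 9. Y = 9/(s+12)

Final answer: y(t) = 9e^(-12t)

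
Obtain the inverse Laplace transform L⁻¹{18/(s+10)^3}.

L⁻¹{n!/(s-a)^(n+1)} = t^n·e^(at) with n=2, a=-10. So L⁻¹{2/(s+10)^3} = t^2·e^(-10t), and L⁻¹{18/(s+10)^3} = (18/2)·t^2·e^(-10t) = 9·t^2·e^(-10t)

Final answer: 9·t^2·e^(-10t)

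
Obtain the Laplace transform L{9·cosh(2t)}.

L{cosh(ωt)} = s/(s² - ω²), so L{cosh(2t)} = s/(s² - 4). Then L{9·cosh(2t)} = 9·s/(s² - 4) = 9s/(s² - 4)

Final answer: 9s/(s² - 4)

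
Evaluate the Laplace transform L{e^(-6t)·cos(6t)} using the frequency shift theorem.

Frequency shift: L{e^(at)f(t)} = F(s-a). L{e^(-6t)·cos(6t)} = (s+6)/((s+6)² + 36)

Final answer: (s+6)/((s+6)² + 36)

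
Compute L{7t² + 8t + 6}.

L{7t² + 8t + 6} = 7·2/s³ + 8/s² + 6/s = 14/s³ + 8/s² + 6/s

Final answer: 14/s³ + 8/s² + 6/s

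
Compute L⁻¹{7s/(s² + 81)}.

This is the form c·s/(s² + a²) with a = 9, c = 7. L⁻¹ = 7·cos(9t)

Final answer: 7·cos(9t)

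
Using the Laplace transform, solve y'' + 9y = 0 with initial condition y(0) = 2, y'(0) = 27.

L{y''} + 9L{y} = 0. s²Y - 2s - 27 + 9Y = 0. Y(s² + 9) = 2s + 27. Y = (2s + 27)/(s² + 9). Inverting: y(t) = 2cos(3t) + 9sin(3t)

Final answer: y(t) = 2cos(3t) + 9sin(3t)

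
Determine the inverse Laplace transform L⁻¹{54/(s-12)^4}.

L⁻¹{n!/(s-a)^(n+1)} = t^n·e^(at) with n=3, a=12. So L⁻¹{6/(s-12)^4} = t^3·e^(12t), and L⁻¹{54/(s-12)^4} = (54/6)·t^3·e^(12t) = 9·t^3·e^(12t)

Final answer: 9·t^3·e^(12t)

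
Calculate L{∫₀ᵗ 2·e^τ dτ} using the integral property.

L{∫₀ᵗ f(τ)dτ} = F(s)/s with F(s) = 2/(s-1), so L{∫₀ᵗ 2·e^τ dτ} = 2/(s(s-1))

Final answer: 2/(s(s-1))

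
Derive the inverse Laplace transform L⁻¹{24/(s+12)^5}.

L⁻¹{n!/(s-a)^(n+1)} = t^n·e^(at), so L⁻¹{24/(s+12)^5} = t^4·e^(-12t)

Final answer: t^4·e^(-12t)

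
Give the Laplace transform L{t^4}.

L{t^n} = n!/s^(n+1), so L{t^4} = 24/s^5

Final answer: 24/s^5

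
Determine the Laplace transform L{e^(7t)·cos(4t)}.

L{e^(at)·cos(ωt)} = (s-a)/((s-a)² + ω²), so L{e^(7t)·cos(4t)} = (s-7)/((s-7)² + 16)

Final answer: (s-7)/((s-7)² + 16)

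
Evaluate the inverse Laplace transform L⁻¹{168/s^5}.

L⁻¹{n!/s^(n+1)} = t^n with n=4. So L⁻¹{24/s^5} = t^4, and L⁻¹{168/s^5} = (168/24)·t^4 = 7·t^4

Final answer: 7·t^4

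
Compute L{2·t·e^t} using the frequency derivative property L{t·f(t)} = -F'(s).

L{e^t} = 1/(s-1). By frequency derivative: L{t·e^t} = -d/ds[1/(s-1)] = -(-1)/(s-1)² = 1/(s-1)². Then L{2·t·e^t} = 2·1/(s-1)² = 2/(s-1)²

Final answer: 2/(s-1)²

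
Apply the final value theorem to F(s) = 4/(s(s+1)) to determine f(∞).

f(∞) = lim_{s→0} s·4/(s(s+1)) = lim_{s→0} 4/(s+1) = 4/1 = 4

Final answer: 4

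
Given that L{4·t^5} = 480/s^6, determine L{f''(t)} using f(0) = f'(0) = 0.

L{f''(t)} = s²F(s) - sf(0) - f'(0) = s²·480/s^6 - 0 - 0 = 480/s^4

Final answer: 480/s^4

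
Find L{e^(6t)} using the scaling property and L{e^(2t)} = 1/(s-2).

Using L{f(at)} = (1/a)F(s/a) with a=3 and f(t) = e^(2t): L{e^(6t)} = (1/3) · 1/((s/3)-2) = (1/3) · 3/(s-6) = 1/(s-6)

Final answer: 1/(s-6)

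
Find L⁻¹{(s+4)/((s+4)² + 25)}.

Using frequency shift: L⁻¹{(s-a)/((s-a)² + b²)} = e^(at)cos(bt). Here a=-4, b=5

Final answer: e^(-4t)·cos(5t)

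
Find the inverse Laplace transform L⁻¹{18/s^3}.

L⁻¹{n!/s^(n+1)} = t^n with n=2. So L⁻¹{2/s^3} = t^2, and L⁻¹{18/s^3} = (18/2)·t^2 = 9·t^2

Final answer: 9·t^2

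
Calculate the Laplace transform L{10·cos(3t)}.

L{cos(ωt)} = s/(s² + ω²), so L{cos(3t)} = s/(s² + 9). Then L{10·cos(3t)} = 10·s/(s² + 9) = 10s/(s² + 9)

Final answer: 10s/(s² + 9)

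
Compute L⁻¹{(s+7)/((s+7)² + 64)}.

Using frequency shift: L⁻¹{(s-a)/((s-a)² + b²)} = e^(at)cos(bt). Here a=-7, b=8

Final answer: e^(-7t)·cos(8t)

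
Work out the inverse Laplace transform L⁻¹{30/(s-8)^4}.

L⁻¹{n!/(s-a)^(n+1)} = t^n·e^(at) with n=3, a=8. So L⁻¹{6/(s-8)^4} = t^3·e^(8t), and L⁻¹{30/(s-8)^4} = (30/6)·t^3·e^(8t) = 5·t^3·e^(8t)

Final answer: 5·t^3·e^(8t)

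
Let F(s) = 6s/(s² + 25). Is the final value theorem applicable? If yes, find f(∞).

The final value theorem requires all poles of sF(s) in the left half-plane. sF(s) = 6s²/(s² + 25) has poles at s = ±5i (imaginary axis). Theorem does NOT apply (oscillatory system).

Final answer: Not applicable (oscillatory)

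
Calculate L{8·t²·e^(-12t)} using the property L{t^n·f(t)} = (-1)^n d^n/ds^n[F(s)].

L{e^(-12t)} = 1/(s+12). d/ds[1/(s+12)] = -1/(s+12)². d²/ds²[1/(s+12)] = 2/(s+12)³. So L{t²·e^(-12t)} = (-1)² · 2/(s+12)³ = 2/(s+12)³. Then L{8·t²·e^(-12t)} = 8·2/(s+12)³ = 16/(s+12)³

Final answer: 16/(s+12)³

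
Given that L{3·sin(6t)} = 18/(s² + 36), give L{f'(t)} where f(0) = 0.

L{f'(t)} = s·F(s) - f(0) = s·18/(s² + 36) - 0 = 18s/(s² + 36)

Final answer: 18s/(s² + 36)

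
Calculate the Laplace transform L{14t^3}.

L{14t^3} = 14 · L{t^3} = 14 · 6/s^4 = 84/s^4

Final answer: 84/s^4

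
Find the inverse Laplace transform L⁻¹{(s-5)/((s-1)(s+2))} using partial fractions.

Using partial fractions, f(t) = (-4e^t + 7e^(-2t))/3

Final answer: (-4e^t + 7e^(-2t))/3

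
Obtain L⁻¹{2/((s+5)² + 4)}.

Form: b/((s-a)² + b²) → e^(at)sin(bt). With a=-5, b=2

Final answer: e^(-5t)·sin(2t)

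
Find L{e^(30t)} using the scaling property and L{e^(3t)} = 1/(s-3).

Using L{f(at)} = (1/a)F(s/a) with a=10 and f(t) = e^(3t): L{e^(30t)} = (1/10) · 1/((s/10)-3) = (1/10) · 10/(s-30) = 1/(s-30)

Final answer: 1/(s-30)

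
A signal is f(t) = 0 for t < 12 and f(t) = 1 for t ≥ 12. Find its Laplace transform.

f(t) = u(t-12). L{u(t-12)} = e^(-12s)/s, so L{f(t)} = e^(-12s)/s

Final answer: e^(-12s)/s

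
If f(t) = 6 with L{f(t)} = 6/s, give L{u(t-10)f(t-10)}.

Time shift theorem: L{u(t-a)f(t-a)} = e^(-as)F(s). Here a=10, F(s) = 6/s, so L{u(t-10)f(t-10)} = e^(-10s)·6/s

Final answer: e^(-10s)·6/s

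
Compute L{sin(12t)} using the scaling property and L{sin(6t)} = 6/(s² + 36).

Using L{f(at)} = (1/a)F(s/a) with a=2: L{sin(12t)} = (1/2) · 6/((s/2)² + 36) = (1/2) · 6·4/(s² + 144) = 12/(s² + 144)

Final answer: 12/(s² + 144)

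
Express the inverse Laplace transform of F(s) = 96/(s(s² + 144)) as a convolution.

96/(s(s² + 144)) = (1/s)·(96/(s² + 144)) = L{1}·L{8·sin(12t)}. So f(t) = 1*(8·sin(12t)) = ∫₀ᵗ 8·sin(12τ) dτ

Final answer: ∫₀ᵗ 8·sin(12τ) dτ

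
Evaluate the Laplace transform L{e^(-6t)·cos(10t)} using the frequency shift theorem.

Frequency shift: L{e^(at)f(t)} = F(s-a). L{e^(-6t)·cos(10t)} = (s+6)/((s+6)² + 100)

Final answer: (s+6)/((s+6)² + 100)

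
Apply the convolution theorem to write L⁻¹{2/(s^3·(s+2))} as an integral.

2/(s^3·(s+2)) = (2/s^3)·(1/(s+2)) = L{t^2}·L{e^(-2t)}. So f(t) = t^2*e^(-2t) = ∫₀ᵗ τ^2·e^(-2(t-τ)) dτ

Final answer: ∫₀ᵗ τ^2·e^(-2(t-τ)) dτ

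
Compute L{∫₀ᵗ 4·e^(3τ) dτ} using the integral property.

L{∫₀ᵗ f(τ)dτ} = F(s)/s with F(s) = 4/(s-3), so L{∫₀ᵗ 4·e^(3τ) dτ} = 4/(s(s-3))

Final answer: 4/(s(s-3))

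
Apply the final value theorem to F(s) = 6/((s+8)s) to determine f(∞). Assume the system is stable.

f(∞) = lim_{s→0} sF(s) = lim_{s→0} 6/(s+8) = 3/4

Final answer: 3/4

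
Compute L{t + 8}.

L{t + 8} = L{t} + 8·L{1} = 1/s² + 8/s

Final answer: 1/s² + 8/s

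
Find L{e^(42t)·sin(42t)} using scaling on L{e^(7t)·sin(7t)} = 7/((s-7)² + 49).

Scaling with a=6: L{e^(42t)·sin(42t)} = (1/6) · 7/((s/6-7)² + 49). Simplifying: 42/((s-42)² + 1764)

Final answer: 42/((s-42)² + 1764)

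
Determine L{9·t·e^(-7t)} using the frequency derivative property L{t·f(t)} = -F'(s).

L{e^(-7t)} = 1/(s+7). By frequency derivative: L{t·e^(-7t)} = -d/ds[1/(s+7)] = -(-1)/(s+7)² = 1/(s+7)². Then L{9·t·e^(-7t)} = 9·1/(s+7)² = 9/(s+7)²

Final answer: 9/(s+7)²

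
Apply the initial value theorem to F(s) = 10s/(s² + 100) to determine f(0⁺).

f(0⁺) = lim_{s→∞} s·10s/(s² + 100) = lim_{s→∞} 10s²/(s² + 100) = 10

Final answer: 10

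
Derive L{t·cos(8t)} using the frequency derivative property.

L{cos(8t)} = s/(s² + 64). Derivative: d/ds[s/(s² + 64)] = [(s² + 64) - s·2s]/(s² + 64)² = (64 - s²)/(s² + 64)². So L{t·cos(8t)} = -F'(s) = (s² - 64)/(s² + 64)²

Final answer: (s² - 64)/(s² + 64)²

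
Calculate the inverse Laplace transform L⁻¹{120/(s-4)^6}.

L⁻¹{n!/(s-a)^(n+1)} = t^n·e^(at), so L⁻¹{120/(s-4)^6} = t^5·e^(4t)

Final answer: t^5·e^(4t)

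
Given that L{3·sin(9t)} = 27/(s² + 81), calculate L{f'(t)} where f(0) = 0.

L{f'(t)} = s·F(s) - f(0) = s·27/(s² + 81) - 0 = 27s/(s² + 81)

Final answer: 27s/(s² + 81)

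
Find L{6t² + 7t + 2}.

L{6t² + 7t + 2} = 6·2/s³ + 7/s² + 2/s = 12/s³ + 7/s² + 2/s

Final answer: 12/s³ + 7/s² + 2/s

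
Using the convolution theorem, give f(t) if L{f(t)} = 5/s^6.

5/s^6 = (5/s)·(1/s^5) = L{5}·L{t^4/24}. By convolution, f(t) = 5*t^4/24 = ∫₀ᵗ 5·τ^4/24 dτ = 5·t^5/120

Final answer: 5·t^5/120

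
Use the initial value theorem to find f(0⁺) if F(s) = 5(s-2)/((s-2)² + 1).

f(0⁺) = lim_{s→∞} sF(s) = lim_{s→∞} 5s(s-2)/((s-2)² + 1) = 5

Final answer: 5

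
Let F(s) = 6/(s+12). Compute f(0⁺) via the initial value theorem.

f(0⁺) = lim_{s→∞} s·6/(s+12) = lim_{s→∞} 6s/(s+12) = 6

Final answer: 6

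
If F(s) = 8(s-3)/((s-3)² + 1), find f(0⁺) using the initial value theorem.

f(0⁺) = lim_{s→∞} sF(s) = lim_{s→∞} 8s(s-3)/((s-3)² + 1) = 8

Final answer: 8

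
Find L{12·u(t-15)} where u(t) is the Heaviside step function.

L{u(t-a)} = e^(-as)/s. Here a=15, so L{u(t-15)} = e^(-15s)/s, and L{12·u(t-15)} = 12·e^(-15s)/s

Final answer: 12·e^(-15s)/s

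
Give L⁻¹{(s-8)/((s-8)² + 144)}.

Using frequency shift: L⁻¹{(s-a)/((s-a)² + b²)} = e^(at)cos(bt). Here a=8, b=12

Final answer: e^(8t)·cos(12t)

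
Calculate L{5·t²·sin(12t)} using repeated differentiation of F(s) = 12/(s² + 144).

F(s) = 12/(s² + 144). F'(s) = -24s/(s² + 144)². F''(s) = -24(144 - 3s²)/(s² + 144)³ = (72s² - 3456)/(s² + 144)³. So L{t²·sin(12t)} = (-1)² F''(s) = (72s² - 3456)/(s² + 144)³. Then L{5·t²·sin(12t)} = 5·(72s² - 3456)/(s² + 144)³ = (360s² - 17280)/(s² + 144)³

Final answer: (360s² - 17280)/(s² + 144)³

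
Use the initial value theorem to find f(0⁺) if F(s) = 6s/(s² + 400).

f(0⁺) = lim_{s→∞} s·6s/(s² + 400) = lim_{s→∞} 6s²/(s² + 400) = 6

Final answer: 6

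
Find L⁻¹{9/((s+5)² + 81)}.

Form: b/((s-a)² + b²) → e^(at)sin(bt). With a=-5, b=9

Final answer: e^(-5t)·sin(9t)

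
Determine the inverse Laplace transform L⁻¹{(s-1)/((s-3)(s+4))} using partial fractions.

Using partial fractions, f(t) = (2e^(3t) + 5e^(-4t))/7

Final answer: (2e^(3t) + 5e^(-4t))/7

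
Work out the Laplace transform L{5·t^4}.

L{t^n} = n!/s^(n+1), so L{t^4} = 24/s^5. Then L{5·t^4} = 5·24/s^5 = 120/s^5

Final answer: 120/s^5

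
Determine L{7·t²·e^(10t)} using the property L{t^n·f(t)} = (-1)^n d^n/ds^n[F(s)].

L{e^(10t)} = 1/(s-10). d/ds[1/(s-10)] = -1/(s-10)². d²/ds²[1/(s-10)] = 2/(s-10)³. So L{t²·e^(10t)} = (-1)² · 2/(s-10)³ = 2/(s-10)³. Then L{7·t²·e^(10t)} = 7·2/(s-10)³ = 14/(s-10)³

Final answer: 14/(s-10)³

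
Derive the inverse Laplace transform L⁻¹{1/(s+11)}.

L⁻¹{1/(s-a)} = e^(at), so L⁻¹{1/(s+11)} = e^(-11t)

Final answer: e^(-11t)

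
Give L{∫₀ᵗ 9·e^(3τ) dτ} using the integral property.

L{∫₀ᵗ f(τ)dτ} = F(s)/s with F(s) = 9/(s-3), so L{∫₀ᵗ 9·e^(3τ) dτ} = 9/(s(s-3))

Final answer: 9/(s(s-3))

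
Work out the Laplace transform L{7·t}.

L{t^n} = n!/s^(n+1), so L{t} = 1/s^2. Then L{7·t} = 7·1/s^2 = 7/s^2

Final answer: 7/s^2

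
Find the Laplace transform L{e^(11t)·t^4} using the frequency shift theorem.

L{e^(at)·t^n} = n!/(s-a)^(n+1), so L{e^(11t)·t^4} = 24/(s-11)^5

Final answer: 24/(s-11)^5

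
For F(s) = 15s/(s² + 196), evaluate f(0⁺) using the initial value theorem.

f(0⁺) = lim_{s→∞} s·15s/(s² + 196) = lim_{s→∞} 15s²/(s² + 196) = 15

Final answer: 15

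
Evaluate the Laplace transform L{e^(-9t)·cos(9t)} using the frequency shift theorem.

Frequency shift: L{e^(at)f(t)} = F(s-a). L{e^(-9t)·cos(9t)} = (s+9)/((s+9)² + 81)

Final answer: (s+9)/((s+9)² + 81)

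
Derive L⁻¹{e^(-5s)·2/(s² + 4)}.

L⁻¹{2/(s² + 4)} = sin(2t). By the time shift theorem, L⁻¹{e^(-as)F(s)} = u(t-a)f(t-a) with a=5, so L⁻¹{e^(-5s)·2/(s² + 4)} = u(t-5)·sin(2(t-5))

Final answer: u(t-5)·sin(2(t-5))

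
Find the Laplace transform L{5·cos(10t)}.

L{cos(ωt)} = s/(s² + ω²), so L{cos(10t)} = s/(s² + 100). Then L{5·cos(10t)} = 5·s/(s² + 100) = 5s/(s² + 100)

Final answer: 5s/(s² + 100)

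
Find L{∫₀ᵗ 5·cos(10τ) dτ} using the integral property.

L{∫₀ᵗ f(τ)dτ} = F(s)/s with F(s) = 5s/(s² + 100), so the result is (5s/(s² + 100))/s = 5/(s² + 100)

Final answer: 5/(s² + 100)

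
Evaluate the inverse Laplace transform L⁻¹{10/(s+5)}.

L⁻¹{1/(s-a)} = e^(at), so L⁻¹{1/(s+5)} = e^(-5t), and L⁻¹{10/(s+5)} = 10·e^(-5t)

Final answer: 10·e^(-5t)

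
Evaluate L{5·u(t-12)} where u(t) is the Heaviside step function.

L{u(t-a)} = e^(-as)/s. Here a=12, so L{u(t-12)} = e^(-12s)/s, and L{5·u(t-12)} = 5·e^(-12s)/s

Final answer: 5·e^(-12s)/s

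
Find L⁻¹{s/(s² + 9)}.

This is the form c·s/(s² + a²) with a = 3. L⁻¹ = cos(3t)

Final answer: cos(3t)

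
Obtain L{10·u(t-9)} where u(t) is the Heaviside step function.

L{u(t-a)} = e^(-as)/s. Here a=9, so L{u(t-9)} = e^(-9s)/s, and L{10·u(t-9)} = 10·e^(-9s)/s

Final answer: 10·e^(-9s)/s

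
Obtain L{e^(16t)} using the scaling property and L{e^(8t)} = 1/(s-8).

Using L{f(at)} = (1/a)F(s/a) with a=2 and f(t) = e^(8t): L{e^(16t)} = (1/2) · 1/((s/2)-8) = (1/2) · 2/(s-16) = 1/(s-16)

Final answer: 1/(s-16)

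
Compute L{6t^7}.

L{t^n} = n!/s^(n+1). So L{6t^7} = 6·7!/s^8 = 30240/s^8

Final answer: 30240/s^8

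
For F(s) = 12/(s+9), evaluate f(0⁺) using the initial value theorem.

f(0⁺) = lim_{s→∞} s·12/(s+9) = lim_{s→∞} 12s/(s+9) = 12

Final answer: 12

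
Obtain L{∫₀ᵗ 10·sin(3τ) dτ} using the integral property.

L{∫₀ᵗ f(τ)dτ} = F(s)/s with F(s) = 30/(s² + 9), so the result is (30/(s² + 9))/s = 30/(s(s² + 9))

Final answer: 30/(s(s² + 9))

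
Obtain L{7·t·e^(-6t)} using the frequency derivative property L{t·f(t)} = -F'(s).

L{e^(-6t)} = 1/(s+6). By frequency derivative: L{t·e^(-6t)} = -d/ds[1/(s+6)] = -(-1)/(s+6)² = 1/(s+6)². Then L{7·t·e^(-6t)} = 7·1/(s+6)² = 7/(s+6)²

Final answer: 7/(s+6)²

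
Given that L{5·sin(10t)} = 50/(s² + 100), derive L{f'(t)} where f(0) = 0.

L{f'(t)} = s·F(s) - f(0) = s·50/(s² + 100) - 0 = 50s/(s² + 100)

Final answer: 50s/(s² + 100)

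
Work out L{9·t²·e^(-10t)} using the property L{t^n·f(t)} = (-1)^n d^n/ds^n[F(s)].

L{e^(-10t)} = 1/(s+10). d/ds[1/(s+10)] = -1/(s+10)². d²/ds²[1/(s+10)] = 2/(s+10)³. So L{t²·e^(-10t)} = (-1)² · 2/(s+10)³ = 2/(s+10)³. Then L{9·t²·e^(-10t)} = 9·2/(s+10)³ = 18/(s+10)³

Final answer: 18/(s+10)³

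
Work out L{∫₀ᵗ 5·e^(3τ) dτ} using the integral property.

L{∫₀ᵗ f(τ)dτ} = F(s)/s with F(s) = 5/(s-3), so L{∫₀ᵗ 5·e^(3τ) dτ} = 5/(s(s-3))

Final answer: 5/(s(s-3))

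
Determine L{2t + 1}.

L{2t + 1} = 2·L{t} + L{1} = 2/s² + 1/s

Final answer: 2/s² + 1/s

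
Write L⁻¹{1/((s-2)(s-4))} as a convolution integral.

1/((s-2)(s-4)) = (1/(s-2))·(1/(s-4)) = L{e^(2t)}·L{e^(4t)}. So f(t) = e^(2t)*e^(4t) = ∫₀ᵗ e^(2τ)·e^(4(t-τ)) dτ

Final answer: ∫₀ᵗ e^(2τ)·e^(4(t-τ)) dτ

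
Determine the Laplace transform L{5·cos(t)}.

L{cos(ωt)} = s/(s² + ω²), so L{cos(t)} = s/(s² + 1). Then L{5·cos(t)} = 5·s/(s² + 1) = 5s/(s² + 1)

Final answer: 5s/(s² + 1)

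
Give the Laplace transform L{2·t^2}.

L{t^n} = n!/s^(n+1), so L{t^2} = 2/s^3. Then L{2·t^2} = 2·2/s^3 = 4/s^3

Final answer: 4/s^3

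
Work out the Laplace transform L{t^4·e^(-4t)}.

L{t^n·e^(at)} = n!/(s-a)^(n+1), so L{t^4·e^(-4t)} = 24/(s+4)^5

Final answer: 24/(s+4)^5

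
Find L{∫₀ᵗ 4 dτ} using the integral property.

L{∫₀ᵗ f(τ)dτ} = F(s)/s with f(t) = 4. F(s) = 4/s, so L{∫₀ᵗ 4 dτ} = (4/s)/s = 4/s². (Check: ∫₀ᵗ 4 dτ = 4t.)

Final answer: 4/s²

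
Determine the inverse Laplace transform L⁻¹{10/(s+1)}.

L⁻¹{1/(s-a)} = e^(at), so L⁻¹{1/(s+1)} = e^(-t), and L⁻¹{10/(s+1)} = 10·e^(-t)

Final answer: 10·e^(-t)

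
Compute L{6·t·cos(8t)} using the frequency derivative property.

L{cos(8t)} = s/(s² + 64). Derivative: d/ds[s/(s² + 64)] = [(s² + 64) - s·2s]/(s² + 64)² = (64 - s²)/(s² + 64)². So L{t·cos(8t)} = -F'(s) = (s² - 64)/(s² + 64)². Then L{6·t·cos(8t)} = 6·(s² - 64)/(s² + 64)²

Final answer: 6·(s² - 64)/(s² + 64)²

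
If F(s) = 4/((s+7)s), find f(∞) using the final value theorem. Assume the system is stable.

f(∞) = lim_{s→0} sF(s) = lim_{s→0} 4/(s+7) = 4/7

Final answer: 4/7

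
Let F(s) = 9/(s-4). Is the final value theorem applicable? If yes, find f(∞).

sF(s) = 9s/(s-4) has a pole at s = 4 in the right half-plane. Theorem does NOT apply (unstable system; f(t) = 9·e^(4t) grows without bound).

Final answer: Not applicable (unstable)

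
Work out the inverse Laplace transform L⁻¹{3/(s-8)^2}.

L⁻¹{n!/(s-a)^(n+1)} = t^n·e^(at) with n=1, a=8. So L⁻¹{1/(s-8)^2} = t·e^(8t), and L⁻¹{3/(s-8)^2} = (3/1)·t·e^(8t) = 3·t·e^(8t)

Final answer: 3·t·e^(8t)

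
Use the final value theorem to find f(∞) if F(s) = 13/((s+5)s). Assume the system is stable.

f(∞) = lim_{s→0} sF(s) = lim_{s→0} 13/(s+5) = 13/5

Final answer: 13/5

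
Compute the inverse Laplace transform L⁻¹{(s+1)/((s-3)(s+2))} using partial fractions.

Using partial fractions, f(t) = (4e^(3t) + e^(-2t))/5

Final answer: (4e^(3t) + e^(-2t))/5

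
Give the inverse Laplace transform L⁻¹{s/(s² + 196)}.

L⁻¹{s/(s² + 196)} = cos(14t)

Final answer: cos(14t)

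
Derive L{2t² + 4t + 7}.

L{2t² + 4t + 7} = 2·2/s³ + 4/s² + 7/s = 4/s³ + 4/s² + 7/s

Final answer: 4/s³ + 4/s² + 7/s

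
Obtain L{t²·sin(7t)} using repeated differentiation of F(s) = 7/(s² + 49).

F(s) = 7/(s² + 49). F'(s) = -14s/(s² + 49)². F''(s) = -14(49 - 3s²)/(s² + 49)³ = (42s² - 686)/(s² + 49)³. So L{t²·sin(7t)} = (-1)² F''(s) = (42s² - 686)/(s² + 49)³

Final answer: (42s² - 686)/(s² + 49)³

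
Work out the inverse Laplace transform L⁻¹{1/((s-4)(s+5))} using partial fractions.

Decompose: A/(s-4) + B/(s+5). A = 1/9, B = -1/9. f(t) = (e^(4t) - e^(-5t))/9

Final answer: (e^(4t) - e^(-5t))/9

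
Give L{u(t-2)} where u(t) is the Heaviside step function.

L{u(t-a)} = e^(-as)/s. Here a=2, so L{u(t-2)} = e^(-2s)/s

Final answer: e^(-2s)/s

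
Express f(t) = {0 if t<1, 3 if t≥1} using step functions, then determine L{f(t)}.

f(t) = 3·u(t-1). L{u(t-1)} = e^(-s)/s, so L{f(t)} = 3·e^(-s)/s

Final answer: 3·e^(-s)/s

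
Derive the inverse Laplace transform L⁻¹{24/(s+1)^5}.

L⁻¹{n!/(s-a)^(n+1)} = t^n·e^(at), so L⁻¹{24/(s+1)^5} = t^4·e^(-t)

Final answer: t^4·e^(-t)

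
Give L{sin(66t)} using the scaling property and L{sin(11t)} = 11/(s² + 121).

Using L{f(at)} = (1/a)F(s/a) with a=6: L{sin(66t)} = (1/6) · 11/((s/6)² + 121) = (1/6) · 11·36/(s² + 4356) = 66/(s² + 4356)

Final answer: 66/(s² + 4356)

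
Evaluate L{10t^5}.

L{t^n} = n!/s^(n+1). So L{10t^5} = 10·5!/s^6 = 1200/s^6

Final answer: 1200/s^6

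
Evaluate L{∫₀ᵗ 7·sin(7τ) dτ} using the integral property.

L{∫₀ᵗ f(τ)dτ} = F(s)/s with F(s) = 49/(s² + 49), so the result is (49/(s² + 49))/s = 49/(s(s² + 49))

Final answer: 49/(s(s² + 49))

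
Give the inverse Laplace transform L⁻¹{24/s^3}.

L⁻¹{n!/s^(n+1)} = t^n with n=2. So L⁻¹{2/s^3} = t^2, and L⁻¹{24/s^3} = (24/2)·t^2 = 12·t^2

Final answer: 12·t^2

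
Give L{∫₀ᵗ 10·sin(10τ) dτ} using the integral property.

L{∫₀ᵗ f(τ)dτ} = F(s)/s with F(s) = 100/(s² + 100), so the result is (100/(s² + 100))/s = 100/(s(s² + 100))

Final answer: 100/(s(s² + 100))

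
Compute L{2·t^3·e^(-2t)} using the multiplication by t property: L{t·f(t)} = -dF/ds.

Using L{t^n·e^(at)} = n!/(s-a)^(n+1), L{t^3·e^(-2t)} = 6/(s+2)^4, so L{2·t^3·e^(-2t)} = 2·6/(s+2)^4 = 12/(s+2)^4

Final answer: 12/(s+2)^4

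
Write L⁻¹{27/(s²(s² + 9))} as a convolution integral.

27/(s²(s² + 9)) = (1/s²)·(27/(s² + 9)) = L{t}·L{9·sin(3t)}. So f(t) = t*(9·sin(3t)) = ∫₀ᵗ 9τ·sin(3(t-τ)) dτ

Final answer: ∫₀ᵗ 9τ·sin(3(t-τ)) dτ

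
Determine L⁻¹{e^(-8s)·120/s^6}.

L⁻¹{120/s^6} = t^5. By the time shift theorem, L⁻¹{e^(-as)F(s)} = u(t-a)f(t-a) with a=8, so L⁻¹{e^(-8s)·120/s^6} = u(t-8)·(t-8)^5

Final answer: u(t-8)·(t-8)^5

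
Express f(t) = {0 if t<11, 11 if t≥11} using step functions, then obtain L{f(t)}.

f(t) = 11·u(t-11). L{u(t-11)} = e^(-11s)/s, so L{f(t)} = 11·e^(-11s)/s

Final answer: 11·e^(-11s)/s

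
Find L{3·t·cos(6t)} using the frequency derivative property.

L{cos(6t)} = s/(s² + 36). Derivative: d/ds[s/(s² + 36)] = [(s² + 36) - s·2s]/(s² + 36)² = (36 - s²)/(s² + 36)². So L{t·cos(6t)} = -F'(s) = (s² - 36)/(s² + 36)². Then L{3·t·cos(6t)} = 3·(s² - 36)/(s² + 36)²

Final answer: 3·(s² - 36)/(s² + 36)²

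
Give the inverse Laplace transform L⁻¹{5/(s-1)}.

L⁻¹{1/(s-a)} = e^(at), so L⁻¹{1/(s-1)} = e^t, and L⁻¹{5/(s-1)} = 5·e^t

Final answer: 5·e^t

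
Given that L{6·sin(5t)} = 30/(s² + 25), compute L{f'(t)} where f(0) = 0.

L{f'(t)} = s·F(s) - f(0) = s·30/(s² + 25) - 0 = 30s/(s² + 25)

Final answer: 30s/(s² + 25)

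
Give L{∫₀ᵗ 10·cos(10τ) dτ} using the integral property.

L{∫₀ᵗ f(τ)dτ} = F(s)/s with F(s) = 10s/(s² + 100), so the result is (10s/(s² + 100))/s = 10/(s² + 100)

Final answer: 10/(s² + 100)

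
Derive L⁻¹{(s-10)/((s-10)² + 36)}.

Using frequency shift: L⁻¹{(s-a)/((s-a)² + b²)} = e^(at)cos(bt). Here a=10, b=6

Final answer: e^(10t)·cos(6t)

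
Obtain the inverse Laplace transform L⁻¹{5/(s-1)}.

L⁻¹{1/(s-a)} = e^(at), so L⁻¹{1/(s-1)} = e^t, and L⁻¹{5/(s-1)} = 5·e^t

Final answer: 5·e^t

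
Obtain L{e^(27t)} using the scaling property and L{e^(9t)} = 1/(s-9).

Using L{f(at)} = (1/a)F(s/a) with a=3 and f(t) = e^(9t): L{e^(27t)} = (1/3) · 1/((s/3)-9) = (1/3) · 3/(s-27) = 1/(s-27)

Final answer: 1/(s-27)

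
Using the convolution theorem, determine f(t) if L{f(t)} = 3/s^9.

3/s^9 = (3/s)·(1/s^8) = L{3}·L{t^7/5040}. By convolution, f(t) = 3*t^7/5040 = ∫₀ᵗ 3·τ^7/5040 dτ = 3·t^8/40320

Final answer: 3·t^8/40320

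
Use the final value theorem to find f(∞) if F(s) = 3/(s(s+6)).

f(∞) = lim_{s→0} s·3/(s(s+6)) = lim_{s→0} 3/(s+6) = 3/6 = 1/2

Final answer: 1/2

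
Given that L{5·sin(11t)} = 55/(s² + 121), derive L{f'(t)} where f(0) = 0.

L{f'(t)} = s·F(s) - f(0) = s·55/(s² + 121) - 0 = 55s/(s² + 121)

Final answer: 55s/(s² + 121)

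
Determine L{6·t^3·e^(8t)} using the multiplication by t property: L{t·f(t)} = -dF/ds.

Using L{t^n·e^(at)} = n!/(s-a)^(n+1), L{t^3·e^(8t)} = 6/(s-8)^4, so L{6·t^3·e^(8t)} = 6·6/(s-8)^4 = 36/(s-8)^4

Final answer: 36/(s-8)^4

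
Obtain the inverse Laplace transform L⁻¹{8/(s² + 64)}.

L⁻¹{8/(s² + 64)} = sin(8t)

Final answer: sin(8t)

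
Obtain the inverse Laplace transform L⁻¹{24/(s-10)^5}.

L⁻¹{n!/(s-a)^(n+1)} = t^n·e^(at), so L⁻¹{24/(s-10)^5} = t^4·e^(10t)

Final answer: t^4·e^(10t)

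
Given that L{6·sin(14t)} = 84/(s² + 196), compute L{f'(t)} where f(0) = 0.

L{f'(t)} = s·F(s) - f(0) = s·84/(s² + 196) - 0 = 84s/(s² + 196)

Final answer: 84s/(s² + 196)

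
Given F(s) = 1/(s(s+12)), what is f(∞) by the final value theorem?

f(∞) = lim_{s→0} s·1/(s(s+12)) = lim_{s→0} 1/(s+12) = 1/12 = 1/12

Final answer: 1/12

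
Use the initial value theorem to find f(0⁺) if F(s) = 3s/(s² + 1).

f(0⁺) = lim_{s→∞} s·3s/(s² + 1) = lim_{s→∞} 3s²/(s² + 1) = 3

Final answer: 3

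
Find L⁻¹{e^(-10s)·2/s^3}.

L⁻¹{2/s^3} = t^2. By the time shift theorem, L⁻¹{e^(-as)F(s)} = u(t-a)f(t-a) with a=10, so L⁻¹{e^(-10s)·2/s^3} = u(t-10)·(t-10)^2

Final answer: u(t-10)·(t-10)^2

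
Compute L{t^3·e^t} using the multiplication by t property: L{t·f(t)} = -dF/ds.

Using L{t^n·e^(at)} = n!/(s-a)^(n+1), L{t^3·e^t} = 6/(s-1)^4

Final answer: 6/(s-1)^4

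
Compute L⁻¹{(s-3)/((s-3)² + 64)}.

Using frequency shift: L⁻¹{(s-a)/((s-a)² + b²)} = e^(at)cos(bt). Here a=3, b=8

Final answer: e^(3t)·cos(8t)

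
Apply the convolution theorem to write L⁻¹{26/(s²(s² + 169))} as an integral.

26/(s²(s² + 169)) = (1/s²)·(26/(s² + 169)) = L{t}·L{2·sin(13t)}. So f(t) = t*(2·sin(13t)) = ∫₀ᵗ 2τ·sin(13(t-τ)) dτ

Final answer: ∫₀ᵗ 2τ·sin(13(t-τ)) dτ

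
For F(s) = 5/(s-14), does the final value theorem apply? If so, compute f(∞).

sF(s) = 5s/(s-14) has a pole at s = 14 in the right half-plane. Theorem does NOT apply (unstable system; f(t) = 5·e^(14t) grows without bound).

Final answer: Not applicable (unstable)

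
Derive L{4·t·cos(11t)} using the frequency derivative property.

L{cos(11t)} = s/(s² + 121). Derivative: d/ds[s/(s² + 121)] = [(s² + 121) - s·2s]/(s² + 121)² = (121 - s²)/(s² + 121)². So L{t·cos(11t)} = -F'(s) = (s² - 121)/(s² + 121)². Then L{4·t·cos(11t)} = 4·(s² - 121)/(s² + 121)²

Final answer: 4·(s² - 121)/(s² + 121)²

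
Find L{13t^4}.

L{t^n} = n!/s^(n+1). So L{13t^4} = 13·4!/s^5 = 312/s^5

Final answer: 312/s^5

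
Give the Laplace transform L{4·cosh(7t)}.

L{cosh(ωt)} = s/(s² - ω²), so L{cosh(7t)} = s/(s² - 49). Then L{4·cosh(7t)} = 4·s/(s² - 49) = 4s/(s² - 49)

Final answer: 4s/(s² - 49)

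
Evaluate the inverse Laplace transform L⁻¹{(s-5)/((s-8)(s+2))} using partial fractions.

Using partial fractions, f(t) = (3e^(8t) + 7e^(-2t))/10

Final answer: (3e^(8t) + 7e^(-2t))/10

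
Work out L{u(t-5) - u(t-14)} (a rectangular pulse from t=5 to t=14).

L{u(t-a)} = e^(-as)/s. L{u(t-5) - u(t-14)} = (e^(-5s) - e^(-14s))/s

Final answer: (e^(-5s) - e^(-14s))/s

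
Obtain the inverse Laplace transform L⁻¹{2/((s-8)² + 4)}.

Using frequency shift, L⁻¹{2/((s-8)² + 4)} = e^(8t)·sin(2t)

Final answer: e^(8t)·sin(2t)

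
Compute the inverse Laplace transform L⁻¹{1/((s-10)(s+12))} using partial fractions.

Decompose: A/(s-10) + B/(s+12). A = 1/22, B = -1/22. f(t) = (e^(10t) - e^(-12t))/22

Final answer: (e^(10t) - e^(-12t))/22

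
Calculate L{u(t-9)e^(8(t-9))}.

u(t-a)f(t-a) with f(t)=e^(8t). L{e^(8t)} = 1/(s-8). By time shift: e^(-9s)/(s-8)

Final answer: e^(-9s)/(s-8)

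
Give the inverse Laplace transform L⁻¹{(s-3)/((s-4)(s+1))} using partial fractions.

Using partial fractions, f(t) = (e^(4t) + 4e^(-t))/5

Final answer: (e^(4t) + 4e^(-t))/5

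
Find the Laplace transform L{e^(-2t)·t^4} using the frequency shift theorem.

L{e^(at)·t^n} = n!/(s-a)^(n+1), so L{e^(-2t)·t^4} = 24/(s+2)^5

Final answer: 24/(s+2)^5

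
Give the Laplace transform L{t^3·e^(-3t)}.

L{t^n·e^(at)} = n!/(s-a)^(n+1), so L{t^3·e^(-3t)} = 6/(s+3)^4

Final answer: 6/(s+3)^4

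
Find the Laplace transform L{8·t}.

L{t^n} = n!/s^(n+1), so L{t} = 1/s^2. Then L{8·t} = 8·1/s^2 = 8/s^2

Final answer: 8/s^2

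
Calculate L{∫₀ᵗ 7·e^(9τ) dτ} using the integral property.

L{∫₀ᵗ f(τ)dτ} = F(s)/s with F(s) = 7/(s-9), so L{∫₀ᵗ 7·e^(9τ) dτ} = 7/(s(s-9))

Final answer: 7/(s(s-9))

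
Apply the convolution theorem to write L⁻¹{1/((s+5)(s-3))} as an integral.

1/((s+5)(s-3)) = (1/(s+5))·(1/(s-3)) = L{e^(-5t)}·L{e^(3t)}. So f(t) = e^(-5t)*e^(3t) = ∫₀ᵗ e^(-5τ)·e^(3(t-τ)) dτ

Final answer: ∫₀ᵗ e^(-5τ)·e^(3(t-τ)) dτ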